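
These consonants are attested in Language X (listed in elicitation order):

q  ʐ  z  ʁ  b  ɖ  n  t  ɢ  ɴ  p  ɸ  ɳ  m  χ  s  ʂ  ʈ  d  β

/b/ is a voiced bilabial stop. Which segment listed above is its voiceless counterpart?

/p/

The voiceless counterpart is a voiceless bilabial stop — in this inventory, /p/.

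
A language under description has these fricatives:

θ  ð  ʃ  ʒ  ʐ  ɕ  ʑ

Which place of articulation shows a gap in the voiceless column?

place of articulation  voiceless  voiced  
dental            θ         ð       
postalveolar      ʃ         ʒ       
retroflex         —         ʐ       
alveolo-palatal   ɕ         ʑ       
Every place of articulation has a voiceless member except retroflex, where /ʂ/ would be expected.

retroflex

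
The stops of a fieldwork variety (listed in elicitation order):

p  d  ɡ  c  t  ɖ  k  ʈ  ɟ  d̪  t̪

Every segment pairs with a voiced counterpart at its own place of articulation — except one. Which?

Dental: /t̪/ ~ /d̪/
Alveolar: /t/ ~ /d/
Retroflex: /ʈ/ ~ /ɖ/
Palatal: /c/ ~ /ɟ/
Velar: /k/ ~ /ɡ/
Bilabial: only /p/ (voiceless); no voiced partner.
So /p/ is the unpaired segment.

/p/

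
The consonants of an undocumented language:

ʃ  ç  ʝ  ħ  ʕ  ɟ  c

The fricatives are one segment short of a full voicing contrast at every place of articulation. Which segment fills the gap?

postalveolar: voiceless /ʃ/, voiced —.
palatal: voiceless /ç/, voiced /ʝ/.
pharyngeal: voiceless /ħ/, voiced /ʕ/.
The postalveolar row has no voiced member, so the gap is the voiced postalveolar fricative /ʒ/.

/ʒ/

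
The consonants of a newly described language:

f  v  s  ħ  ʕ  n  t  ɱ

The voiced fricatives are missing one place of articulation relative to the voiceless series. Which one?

labiodental: voiceless /f/, voiced /v/.
alveolar: voiceless /s/, voiced —.
pharyngeal: voiceless /ħ/, voiced /ʕ/.
Every place of articulation has a voiced member except alveolar, where /z/ would be expected.

alveolar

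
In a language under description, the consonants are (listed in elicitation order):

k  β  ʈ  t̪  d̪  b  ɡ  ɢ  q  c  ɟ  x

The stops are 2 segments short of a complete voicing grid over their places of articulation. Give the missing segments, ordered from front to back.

bilabial: voiceless —, voiced /b/.
dental: voiceless /t̪/, voiced /d̪/.
retroflex: voiceless /ʈ/, voiced —.
palatal: voiceless /c/, voiced /ɟ/.
velar: voiceless /k/, voiced /ɡ/.
uvular: voiceless /q/, voiced /ɢ/.
Gaps, from front to back: bilabial lacks voiceless (/p/); retroflex lacks voiced (/ɖ/).

/p/, /ɖ/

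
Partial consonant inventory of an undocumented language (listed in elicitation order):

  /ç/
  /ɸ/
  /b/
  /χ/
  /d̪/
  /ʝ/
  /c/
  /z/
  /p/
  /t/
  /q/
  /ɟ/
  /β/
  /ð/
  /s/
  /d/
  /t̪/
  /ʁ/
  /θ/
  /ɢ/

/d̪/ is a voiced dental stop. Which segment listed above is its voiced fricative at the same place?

The voiced fricative at the same place is a voiced dental fricative — in this inventory, /ð/.

/ð/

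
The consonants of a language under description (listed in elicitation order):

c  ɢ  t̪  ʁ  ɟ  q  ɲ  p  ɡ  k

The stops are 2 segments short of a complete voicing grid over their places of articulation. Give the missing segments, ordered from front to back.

/b/, /d̪/

place of articulation  voiceless  voiced  
bilabial          p         —       
dental            t̪        —       
palatal           c         ɟ       
velar             k         ɡ       
uvular            q         ɢ       
Gaps, from front to back: bilabial lacks voiced (/b/); dental lacks voiced (/d̪/).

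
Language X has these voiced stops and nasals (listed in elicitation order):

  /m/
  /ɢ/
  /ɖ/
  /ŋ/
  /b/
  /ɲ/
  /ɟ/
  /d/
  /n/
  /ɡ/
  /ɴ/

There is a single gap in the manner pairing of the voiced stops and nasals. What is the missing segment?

/ɳ/

place of articulation  oral stop  nasal   
bilabial          b         m       
alveolar          d         n       
retroflex         ɖ         —       
palatal           ɟ         ɲ       
velar             ɡ         ŋ       
uvular            ɢ         ɴ       
The retroflex row has no nasal member, so the gap is the retroflex nasal /ɳ/.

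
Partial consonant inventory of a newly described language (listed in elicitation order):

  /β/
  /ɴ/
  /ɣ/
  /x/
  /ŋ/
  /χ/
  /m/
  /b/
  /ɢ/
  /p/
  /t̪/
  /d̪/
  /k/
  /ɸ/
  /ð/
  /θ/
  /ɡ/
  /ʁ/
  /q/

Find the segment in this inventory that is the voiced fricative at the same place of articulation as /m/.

/β/

/m/ is a bilabial nasal.
The voiced fricative at the same place is a voiced bilabial fricative — in this inventory, /β/.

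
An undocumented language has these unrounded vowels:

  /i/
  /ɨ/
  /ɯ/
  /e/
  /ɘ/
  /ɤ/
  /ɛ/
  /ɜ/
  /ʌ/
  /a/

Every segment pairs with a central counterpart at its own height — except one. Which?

High: /i/ ~ /ɨ/ ~ /ɯ/
High-mid: /e/ ~ /ɘ/ ~ /ɤ/
Low-mid: /ɛ/ ~ /ɜ/ ~ /ʌ/
Low: only /a/ (front); no central partner.
So /a/ is the unpaired segment.

/a/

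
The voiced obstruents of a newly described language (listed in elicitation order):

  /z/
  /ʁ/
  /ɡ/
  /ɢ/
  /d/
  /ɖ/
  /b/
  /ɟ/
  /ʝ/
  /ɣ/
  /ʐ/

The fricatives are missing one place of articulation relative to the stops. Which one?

bilabial

bilabial: stop /b/, fricative —.
alveolar: stop /d/, fricative /z/.
retroflex: stop /ɖ/, fricative /ʐ/.
palatal: stop /ɟ/, fricative /ʝ/.
velar: stop /ɡ/, fricative /ɣ/.
uvular: stop /ɢ/, fricative /ʁ/.
Every place of articulation has a fricative member except bilabial, where /β/ would be expected.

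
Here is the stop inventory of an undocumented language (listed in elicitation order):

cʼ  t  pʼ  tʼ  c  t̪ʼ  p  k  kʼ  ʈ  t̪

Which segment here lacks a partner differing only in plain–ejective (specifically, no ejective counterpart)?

/ʈ/

Bilabial: /p/ ~ /pʼ/
Dental: /t̪/ ~ /t̪ʼ/
Alveolar: /t/ ~ /tʼ/
Palatal: /c/ ~ /cʼ/
Velar: /k/ ~ /kʼ/
Retroflex: only /ʈ/ (plain); no ejective partner.
So /ʈ/ is the unpaired segment.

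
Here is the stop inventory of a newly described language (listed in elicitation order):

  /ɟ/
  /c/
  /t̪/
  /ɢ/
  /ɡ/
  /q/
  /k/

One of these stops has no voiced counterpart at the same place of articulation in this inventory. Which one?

Palatal: /c/ ~ /ɟ/
Velar: /k/ ~ /ɡ/
Uvular: /q/ ~ /ɢ/
Dental: only /t̪/ (voiceless); no voiced partner.
So /t̪/ is the unpaired segment.

/t̪/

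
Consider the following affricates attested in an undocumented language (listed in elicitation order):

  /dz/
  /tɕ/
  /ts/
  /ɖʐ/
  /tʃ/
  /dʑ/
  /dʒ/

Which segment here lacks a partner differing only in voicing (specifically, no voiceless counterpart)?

/ɖʐ/

Alveolar: /ts/ ~ /dz/
Postalveolar: /tʃ/ ~ /dʒ/
Alveolo-palatal: /tɕ/ ~ /dʑ/
Retroflex: only /ɖʐ/ (voiced); no voiceless partner.
So /ɖʐ/ is the unpaired segment.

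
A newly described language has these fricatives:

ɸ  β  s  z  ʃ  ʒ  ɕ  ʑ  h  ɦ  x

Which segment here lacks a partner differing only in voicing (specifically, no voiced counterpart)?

Bilabial: /ɸ/ ~ /β/
Alveolar: /s/ ~ /z/
Postalveolar: /ʃ/ ~ /ʒ/
Alveolo-palatal: /ɕ/ ~ /ʑ/
Glottal: /h/ ~ /ɦ/
Velar: only /x/ (voiceless); no voiced partner.
So /x/ is the unpaired segment.

/x/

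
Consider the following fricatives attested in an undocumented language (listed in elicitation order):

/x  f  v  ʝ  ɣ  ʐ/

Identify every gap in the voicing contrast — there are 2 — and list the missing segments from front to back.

/ʂ/, /ç/

labiodental: voiceless /f/, voiced /v/.
retroflex: voiceless —, voiced /ʐ/.
palatal: voiceless —, voiced /ʝ/.
velar: voiceless /x/, voiced /ɣ/.
Gaps, from front to back: retroflex lacks voiceless (/ʂ/); palatal lacks voiceless (/ç/).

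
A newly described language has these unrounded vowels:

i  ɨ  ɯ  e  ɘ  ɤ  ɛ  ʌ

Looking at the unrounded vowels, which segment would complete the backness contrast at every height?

/ɜ/

height            front     central   back    
high              i         ɨ         ɯ       
high-mid          e         ɘ         ɤ       
low-mid           ɛ         —         ʌ       
The low-mid row has no central member, so the gap is the low-mid central unrounded vowel /ɜ/.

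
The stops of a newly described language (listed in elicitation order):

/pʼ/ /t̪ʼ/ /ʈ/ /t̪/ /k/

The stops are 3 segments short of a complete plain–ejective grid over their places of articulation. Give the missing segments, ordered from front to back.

/p/, /ʈʼ/, /kʼ/

bilabial: plain —, ejective /pʼ/.
dental: plain /t̪/, ejective /t̪ʼ/.
retroflex: plain /ʈ/, ejective —.
velar: plain /k/, ejective —.
Gaps, from front to back: bilabial lacks plain (/p/); retroflex lacks ejective (/ʈʼ/); velar lacks ejective (/kʼ/).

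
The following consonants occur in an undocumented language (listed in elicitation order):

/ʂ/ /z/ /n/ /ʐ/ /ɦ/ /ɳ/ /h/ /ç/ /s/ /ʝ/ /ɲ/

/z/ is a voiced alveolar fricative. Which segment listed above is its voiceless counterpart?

/s/

The voiceless counterpart is a voiceless alveolar fricative — in this inventory, /s/.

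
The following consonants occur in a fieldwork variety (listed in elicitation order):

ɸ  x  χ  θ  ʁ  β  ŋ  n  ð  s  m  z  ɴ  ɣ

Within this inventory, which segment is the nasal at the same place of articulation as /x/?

/x/ is a voiceless velar fricative.
The nasal at the same place is a velar nasal — in this inventory, /ŋ/.

/ŋ/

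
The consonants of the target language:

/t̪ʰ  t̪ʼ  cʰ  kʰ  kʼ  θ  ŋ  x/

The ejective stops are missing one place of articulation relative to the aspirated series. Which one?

Aspirated: /t̪ʰ/ (dental), /cʰ/ (palatal), /kʰ/ (velar).
Ejective: /t̪ʼ/ (dental), /kʼ/ (velar).
Every place of articulation has an ejective member except palatal, where /cʼ/ would be expected.

palatal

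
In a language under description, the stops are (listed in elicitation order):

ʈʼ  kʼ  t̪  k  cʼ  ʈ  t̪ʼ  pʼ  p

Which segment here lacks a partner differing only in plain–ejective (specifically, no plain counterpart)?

/cʼ/

Bilabial: /p/ ~ /pʼ/
Dental: /t̪/ ~ /t̪ʼ/
Retroflex: /ʈ/ ~ /ʈʼ/
Velar: /k/ ~ /kʼ/
Palatal: only /cʼ/ (ejective); no plain partner.
So /cʼ/ is the unpaired segment.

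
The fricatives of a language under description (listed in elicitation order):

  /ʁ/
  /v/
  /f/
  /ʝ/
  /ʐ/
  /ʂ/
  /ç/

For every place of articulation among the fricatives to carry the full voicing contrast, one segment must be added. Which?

/χ/

place of articulation  voiceless  voiced  
labiodental       f         v       
retroflex         ʂ         ʐ       
palatal           ç         ʝ       
uvular            —         ʁ       
The uvular row has no voiceless member, so the gap is the voiceless uvular fricative /χ/.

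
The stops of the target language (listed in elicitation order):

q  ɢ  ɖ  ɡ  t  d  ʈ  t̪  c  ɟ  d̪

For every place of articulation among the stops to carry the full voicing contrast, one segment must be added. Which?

/k/

dental: voiceless /t̪/, voiced /d̪/.
alveolar: voiceless /t/, voiced /d/.
retroflex: voiceless /ʈ/, voiced /ɖ/.
palatal: voiceless /c/, voiced /ɟ/.
velar: voiceless —, voiced /ɡ/.
uvular: voiceless /q/, voiced /ɢ/.
The velar row has no voiceless member, so the gap is the voiceless velar stop /k/.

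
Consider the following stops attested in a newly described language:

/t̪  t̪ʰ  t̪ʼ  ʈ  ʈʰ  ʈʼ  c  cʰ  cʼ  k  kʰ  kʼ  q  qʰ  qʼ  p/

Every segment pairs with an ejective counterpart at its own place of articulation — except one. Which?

Dental: /t̪/ ~ /t̪ʰ/ ~ /t̪ʼ/
Retroflex: /ʈ/ ~ /ʈʰ/ ~ /ʈʼ/
Palatal: /c/ ~ /cʰ/ ~ /cʼ/
Velar: /k/ ~ /kʰ/ ~ /kʼ/
Uvular: /q/ ~ /qʰ/ ~ /qʼ/
Bilabial: only /p/ (plain); no ejective partner.
So /p/ is the unpaired segment.

/p/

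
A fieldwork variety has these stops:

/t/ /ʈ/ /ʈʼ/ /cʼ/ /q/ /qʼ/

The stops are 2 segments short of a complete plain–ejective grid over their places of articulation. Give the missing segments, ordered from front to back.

alveolar: plain /t/, ejective —.
retroflex: plain /ʈ/, ejective /ʈʼ/.
palatal: plain —, ejective /cʼ/.
uvular: plain /q/, ejective /qʼ/.
Gaps, from front to back: alveolar lacks ejective (/tʼ/); palatal lacks plain (/c/).

/tʼ/, /c/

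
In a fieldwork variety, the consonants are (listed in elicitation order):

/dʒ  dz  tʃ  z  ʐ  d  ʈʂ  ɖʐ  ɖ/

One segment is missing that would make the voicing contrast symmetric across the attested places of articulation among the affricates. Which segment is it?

/ts/

Voiceless: /tʃ/ (postalveolar), /ʈʂ/ (retroflex).
Voiced: /dz/ (alveolar), /dʒ/ (postalveolar), /ɖʐ/ (retroflex).
The alveolar row has no voiceless member, so the gap is the voiceless alveolar affricate /ts/.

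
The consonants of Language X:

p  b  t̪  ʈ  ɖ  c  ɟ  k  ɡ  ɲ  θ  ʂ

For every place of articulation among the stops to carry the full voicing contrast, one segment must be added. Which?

/d̪/

Voiceless: /p/ (bilabial), /t̪/ (dental), /ʈ/ (retroflex), /c/ (palatal), /k/ (velar).
Voiced: /b/ (bilabial), /ɖ/ (retroflex), /ɟ/ (palatal), /ɡ/ (velar).
The dental row has no voiced member, so the gap is the voiced dental stop /d̪/.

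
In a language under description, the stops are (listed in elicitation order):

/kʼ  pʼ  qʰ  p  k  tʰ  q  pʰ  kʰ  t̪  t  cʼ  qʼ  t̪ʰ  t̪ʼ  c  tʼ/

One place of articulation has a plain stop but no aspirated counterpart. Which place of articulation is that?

palatal

place of articulation  plain     aspirated  ejective
bilabial          p         pʰ        pʼ      
dental            t̪        t̪ʰ       t̪ʼ     
alveolar          t         tʰ        tʼ      
palatal           c         —         cʼ      
velar             k         kʰ        kʼ      
uvular            q         qʰ        qʼ      
Every place of articulation has an aspirated member except palatal, where /cʰ/ would be expected.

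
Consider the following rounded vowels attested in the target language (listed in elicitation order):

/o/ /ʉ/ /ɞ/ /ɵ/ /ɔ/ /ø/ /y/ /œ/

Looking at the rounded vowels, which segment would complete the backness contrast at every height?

Front: /y/ (high), /ø/ (high-mid), /œ/ (low-mid).
Central: /ʉ/ (high), /ɵ/ (high-mid), /ɞ/ (low-mid).
Back: /o/ (high-mid), /ɔ/ (low-mid).
The high row has no back member, so the gap is the high back rounded vowel /u/.

/u/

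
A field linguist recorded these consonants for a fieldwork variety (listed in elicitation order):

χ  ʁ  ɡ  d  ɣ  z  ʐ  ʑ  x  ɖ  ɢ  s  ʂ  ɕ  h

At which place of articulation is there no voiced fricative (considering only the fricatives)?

glottal

place of articulation  voiceless  voiced  
alveolar          s         z       
retroflex         ʂ         ʐ       
alveolo-palatal   ɕ         ʑ       
velar             x         ɣ       
uvular            χ         ʁ       
glottal           h         —       
Every place of articulation has a voiced member except glottal, where /ɦ/ would be expected.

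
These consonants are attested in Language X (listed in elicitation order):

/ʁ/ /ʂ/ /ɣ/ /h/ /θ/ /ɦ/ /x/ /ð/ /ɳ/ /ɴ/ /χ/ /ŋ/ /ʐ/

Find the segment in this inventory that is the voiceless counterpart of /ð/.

/θ/

/ð/ is a voiced dental fricative.
The voiceless counterpart is a voiceless dental fricative — in this inventory, /θ/.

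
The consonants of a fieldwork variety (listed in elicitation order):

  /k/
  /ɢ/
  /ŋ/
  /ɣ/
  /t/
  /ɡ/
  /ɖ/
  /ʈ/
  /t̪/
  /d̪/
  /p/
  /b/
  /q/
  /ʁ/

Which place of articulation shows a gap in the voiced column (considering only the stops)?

bilabial: voiceless /p/, voiced /b/.
dental: voiceless /t̪/, voiced /d̪/.
alveolar: voiceless /t/, voiced —.
retroflex: voiceless /ʈ/, voiced /ɖ/.
velar: voiceless /k/, voiced /ɡ/.
uvular: voiceless /q/, voiced /ɢ/.
Every place of articulation has a voiced member except alveolar, where /d/ would be expected.

alveolar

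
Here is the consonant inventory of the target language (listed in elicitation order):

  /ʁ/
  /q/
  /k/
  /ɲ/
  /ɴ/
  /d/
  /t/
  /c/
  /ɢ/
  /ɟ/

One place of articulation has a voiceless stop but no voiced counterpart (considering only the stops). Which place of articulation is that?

alveolar: voiceless /t/, voiced /d/.
palatal: voiceless /c/, voiced /ɟ/.
velar: voiceless /k/, voiced —.
uvular: voiceless /q/, voiced /ɢ/.
Every place of articulation has a voiced member except velar, where /ɡ/ would be expected.

velar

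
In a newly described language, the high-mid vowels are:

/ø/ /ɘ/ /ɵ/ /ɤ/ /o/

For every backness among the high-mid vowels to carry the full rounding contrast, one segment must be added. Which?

backness          unrounded  rounded 
front             —         ø       
central           ɘ         ɵ       
back              ɤ         o       
The front row has no unrounded member, so the gap is the front unrounded vowel /e/.

/e/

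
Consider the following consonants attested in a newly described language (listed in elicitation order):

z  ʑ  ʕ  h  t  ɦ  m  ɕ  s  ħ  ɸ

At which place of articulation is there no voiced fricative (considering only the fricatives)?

bilabial

place of articulation  voiceless  voiced  
bilabial          ɸ         —       
alveolar          s         z       
alveolo-palatal   ɕ         ʑ       
pharyngeal        ħ         ʕ       
glottal           h         ɦ       
Every place of articulation has a voiced member except bilabial, where /β/ would be expected.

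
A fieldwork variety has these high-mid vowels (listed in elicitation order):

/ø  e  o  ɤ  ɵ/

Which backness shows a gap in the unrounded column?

central

backness          unrounded  rounded 
front             e         ø       
central           —         ɵ       
back              ɤ         o       
Every backness has an unrounded member except central, where /ɘ/ would be expected.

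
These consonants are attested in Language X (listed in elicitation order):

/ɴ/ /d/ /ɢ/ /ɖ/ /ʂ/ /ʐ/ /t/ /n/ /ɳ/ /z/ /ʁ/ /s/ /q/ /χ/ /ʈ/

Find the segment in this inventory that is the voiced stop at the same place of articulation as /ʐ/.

/ɖ/

/ʐ/ is a voiced retroflex fricative.
The voiced stop at the same place is a voiced retroflex stop — in this inventory, /ɖ/.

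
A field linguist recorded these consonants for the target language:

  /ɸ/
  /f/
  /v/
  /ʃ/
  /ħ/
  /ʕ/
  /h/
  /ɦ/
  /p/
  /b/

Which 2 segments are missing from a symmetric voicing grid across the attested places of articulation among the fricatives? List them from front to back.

Voiceless: /ɸ/ (bilabial), /f/ (labiodental), /ʃ/ (postalveolar), /ħ/ (pharyngeal), /h/ (glottal).
Voiced: /v/ (labiodental), /ʕ/ (pharyngeal), /ɦ/ (glottal).
Gaps, from front to back: bilabial lacks voiced (/β/); postalveolar lacks voiced (/ʒ/).

/β/, /ʒ/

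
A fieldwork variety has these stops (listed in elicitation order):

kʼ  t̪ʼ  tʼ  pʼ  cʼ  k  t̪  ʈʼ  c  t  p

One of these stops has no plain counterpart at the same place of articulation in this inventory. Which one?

/ʈʼ/

Bilabial: /p/ ~ /pʼ/
Dental: /t̪/ ~ /t̪ʼ/
Alveolar: /t/ ~ /tʼ/
Palatal: /c/ ~ /cʼ/
Velar: /k/ ~ /kʼ/
Retroflex: only /ʈʼ/ (ejective); no plain partner.
So /ʈʼ/ is the unpaired segment.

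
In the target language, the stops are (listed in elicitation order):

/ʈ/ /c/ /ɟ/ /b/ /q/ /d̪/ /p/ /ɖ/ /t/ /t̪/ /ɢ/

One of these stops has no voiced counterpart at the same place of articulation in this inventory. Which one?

Bilabial: /p/ ~ /b/
Dental: /t̪/ ~ /d̪/
Retroflex: /ʈ/ ~ /ɖ/
Palatal: /c/ ~ /ɟ/
Uvular: /q/ ~ /ɢ/
Alveolar: only /t/ (voiceless); no voiced partner.
So /t/ is the unpaired segment.

/t/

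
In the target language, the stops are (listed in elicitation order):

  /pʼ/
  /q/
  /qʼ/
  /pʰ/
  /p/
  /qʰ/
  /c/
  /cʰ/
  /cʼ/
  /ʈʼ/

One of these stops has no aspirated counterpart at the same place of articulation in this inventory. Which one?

/ʈʼ/

Bilabial: /p/ ~ /pʰ/ ~ /pʼ/
Palatal: /c/ ~ /cʰ/ ~ /cʼ/
Uvular: /q/ ~ /qʰ/ ~ /qʼ/
Retroflex: only /ʈʼ/ (ejective); no aspirated partner.
So /ʈʼ/ is the unpaired segment.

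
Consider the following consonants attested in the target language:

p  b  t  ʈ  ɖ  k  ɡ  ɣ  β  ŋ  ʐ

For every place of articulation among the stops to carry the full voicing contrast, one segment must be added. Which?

/d/

bilabial: voiceless /p/, voiced /b/.
alveolar: voiceless /t/, voiced —.
retroflex: voiceless /ʈ/, voiced /ɖ/.
velar: voiceless /k/, voiced /ɡ/.
The alveolar row has no voiced member, so the gap is the voiced alveolar stop /d/.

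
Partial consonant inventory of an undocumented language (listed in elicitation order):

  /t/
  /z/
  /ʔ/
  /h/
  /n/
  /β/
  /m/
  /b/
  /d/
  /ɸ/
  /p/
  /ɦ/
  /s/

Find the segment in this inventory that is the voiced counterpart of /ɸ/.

/β/

/ɸ/ is a voiceless bilabial fricative.
The voiced counterpart is a voiced bilabial fricative — in this inventory, /β/.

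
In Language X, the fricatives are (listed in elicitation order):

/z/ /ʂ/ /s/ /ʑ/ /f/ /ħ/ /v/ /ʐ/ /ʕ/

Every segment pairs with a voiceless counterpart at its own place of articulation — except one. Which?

Labiodental: /f/ ~ /v/
Alveolar: /s/ ~ /z/
Retroflex: /ʂ/ ~ /ʐ/
Pharyngeal: /ħ/ ~ /ʕ/
Alveolo-palatal: only /ʑ/ (voiced); no voiceless partner.
So /ʑ/ is the unpaired segment.

/ʑ/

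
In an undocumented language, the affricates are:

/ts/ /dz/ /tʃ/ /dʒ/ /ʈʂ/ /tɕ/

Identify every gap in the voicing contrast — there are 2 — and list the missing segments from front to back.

/ɖʐ/, /dʑ/

alveolar: voiceless /ts/, voiced /dz/.
postalveolar: voiceless /tʃ/, voiced /dʒ/.
retroflex: voiceless /ʈʂ/, voiced —.
alveolo-palatal: voiceless /tɕ/, voiced —.
Gaps, from front to back: retroflex lacks voiced (/ɖʐ/); alveolo-palatal lacks voiced (/dʑ/).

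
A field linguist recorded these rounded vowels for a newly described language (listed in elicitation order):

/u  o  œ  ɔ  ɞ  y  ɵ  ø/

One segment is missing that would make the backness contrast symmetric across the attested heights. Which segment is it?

/ʉ/

Front: /y/ (high), /ø/ (high-mid), /œ/ (low-mid).
Central: /ɵ/ (high-mid), /ɞ/ (low-mid).
Back: /u/ (high), /o/ (high-mid), /ɔ/ (low-mid).
The high row has no central member, so the gap is the high central rounded vowel /ʉ/.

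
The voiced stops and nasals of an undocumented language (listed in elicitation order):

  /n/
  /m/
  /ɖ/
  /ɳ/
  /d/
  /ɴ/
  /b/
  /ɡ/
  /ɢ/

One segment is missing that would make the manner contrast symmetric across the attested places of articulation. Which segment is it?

place of articulation  oral stop  nasal   
bilabial          b         m       
alveolar          d         n       
retroflex         ɖ         ɳ       
velar             ɡ         —       
uvular            ɢ         ɴ       
The velar row has no nasal member, so the gap is the velar nasal /ŋ/.

/ŋ/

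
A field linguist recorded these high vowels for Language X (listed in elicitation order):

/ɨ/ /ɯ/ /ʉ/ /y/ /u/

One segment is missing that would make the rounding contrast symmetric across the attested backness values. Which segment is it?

/i/

Unrounded: /ɨ/ (central), /ɯ/ (back).
Rounded: /y/ (front), /ʉ/ (central), /u/ (back).
The front row has no unrounded member, so the gap is the front unrounded vowel /i/.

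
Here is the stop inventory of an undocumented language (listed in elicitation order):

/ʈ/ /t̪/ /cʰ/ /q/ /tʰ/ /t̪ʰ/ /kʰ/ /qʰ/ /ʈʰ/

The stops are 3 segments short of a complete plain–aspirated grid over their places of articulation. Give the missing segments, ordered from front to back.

dental: plain /t̪/, aspirated /t̪ʰ/.
alveolar: plain —, aspirated /tʰ/.
retroflex: plain /ʈ/, aspirated /ʈʰ/.
palatal: plain —, aspirated /cʰ/.
velar: plain —, aspirated /kʰ/.
uvular: plain /q/, aspirated /qʰ/.
Gaps, from front to back: alveolar lacks plain (/t/); palatal lacks plain (/c/); velar lacks plain (/k/).

/t/, /c/, /k/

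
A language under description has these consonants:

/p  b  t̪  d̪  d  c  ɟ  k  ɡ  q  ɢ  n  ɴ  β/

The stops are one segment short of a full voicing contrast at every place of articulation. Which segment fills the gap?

/t/

Voiceless: /p/ (bilabial), /t̪/ (dental), /c/ (palatal), /k/ (velar), /q/ (uvular).
Voiced: /b/ (bilabial), /d̪/ (dental), /d/ (alveolar), /ɟ/ (palatal), /ɡ/ (velar), /ɢ/ (uvular).
The alveolar row has no voiceless member, so the gap is the voiceless alveolar stop /t/.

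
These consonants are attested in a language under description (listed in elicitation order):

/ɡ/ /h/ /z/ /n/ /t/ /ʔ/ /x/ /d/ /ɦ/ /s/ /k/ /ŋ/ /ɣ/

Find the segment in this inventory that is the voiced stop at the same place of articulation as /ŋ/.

/ŋ/ is a velar nasal.
The voiced stop at the same place is a voiced velar stop — in this inventory, /ɡ/.

/ɡ/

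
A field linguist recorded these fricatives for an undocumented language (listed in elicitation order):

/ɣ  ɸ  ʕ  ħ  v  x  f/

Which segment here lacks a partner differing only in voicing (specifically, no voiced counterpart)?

Labiodental: /f/ ~ /v/
Velar: /x/ ~ /ɣ/
Pharyngeal: /ħ/ ~ /ʕ/
Bilabial: only /ɸ/ (voiceless); no voiced partner.
So /ɸ/ is the unpaired segment.

/ɸ/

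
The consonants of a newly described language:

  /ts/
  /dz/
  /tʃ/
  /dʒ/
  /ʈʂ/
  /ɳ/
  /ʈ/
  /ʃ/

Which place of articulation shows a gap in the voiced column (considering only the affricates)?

alveolar: voiceless /ts/, voiced /dz/.
postalveolar: voiceless /tʃ/, voiced /dʒ/.
retroflex: voiceless /ʈʂ/, voiced —.
Every place of articulation has a voiced member except retroflex, where /ɖʐ/ would be expected.

retroflex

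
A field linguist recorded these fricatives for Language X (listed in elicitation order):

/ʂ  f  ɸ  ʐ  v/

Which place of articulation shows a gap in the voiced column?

place of articulation  voiceless  voiced  
bilabial          ɸ         —       
labiodental       f         v       
retroflex         ʂ         ʐ       
Every place of articulation has a voiced member except bilabial, where /β/ would be expected.

bilabial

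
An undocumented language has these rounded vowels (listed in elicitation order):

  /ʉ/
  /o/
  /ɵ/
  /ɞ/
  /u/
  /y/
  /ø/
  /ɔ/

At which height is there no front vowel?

Front: /y/ (high), /ø/ (high-mid).
Central: /ʉ/ (high), /ɵ/ (high-mid), /ɞ/ (low-mid).
Back: /u/ (high), /o/ (high-mid), /ɔ/ (low-mid).
Every height has a front member except low-mid, where /œ/ would be expected.

low-mid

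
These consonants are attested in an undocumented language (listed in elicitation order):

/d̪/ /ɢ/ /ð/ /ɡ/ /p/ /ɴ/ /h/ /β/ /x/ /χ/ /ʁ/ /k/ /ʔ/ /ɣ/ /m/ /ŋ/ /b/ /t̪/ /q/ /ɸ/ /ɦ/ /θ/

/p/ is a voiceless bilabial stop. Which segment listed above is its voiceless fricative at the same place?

/ɸ/

The voiceless fricative at the same place is a voiceless bilabial fricative — in this inventory, /ɸ/.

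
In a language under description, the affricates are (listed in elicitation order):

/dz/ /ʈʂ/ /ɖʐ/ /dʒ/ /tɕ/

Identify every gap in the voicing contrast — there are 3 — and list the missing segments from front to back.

Voiceless: /ʈʂ/ (retroflex), /tɕ/ (alveolo-palatal).
Voiced: /dz/ (alveolar), /dʒ/ (postalveolar), /ɖʐ/ (retroflex).
Gaps, from front to back: alveolar lacks voiceless (/ts/); postalveolar lacks voiceless (/tʃ/); alveolo-palatal lacks voiced (/dʑ/).

/ts/, /tʃ/, /dʑ/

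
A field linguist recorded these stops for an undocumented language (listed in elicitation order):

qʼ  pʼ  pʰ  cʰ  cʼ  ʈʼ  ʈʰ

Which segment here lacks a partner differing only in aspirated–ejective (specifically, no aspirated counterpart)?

Bilabial: /pʰ/ ~ /pʼ/
Retroflex: /ʈʰ/ ~ /ʈʼ/
Palatal: /cʰ/ ~ /cʼ/
Uvular: only /qʼ/ (ejective); no aspirated partner.
So /qʼ/ is the unpaired segment.

/qʼ/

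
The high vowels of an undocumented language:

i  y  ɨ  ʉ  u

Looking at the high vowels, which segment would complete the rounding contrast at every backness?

Unrounded: /i/ (front), /ɨ/ (central).
Rounded: /y/ (front), /ʉ/ (central), /u/ (back).
The back row has no unrounded member, so the gap is the back unrounded vowel /ɯ/.

/ɯ/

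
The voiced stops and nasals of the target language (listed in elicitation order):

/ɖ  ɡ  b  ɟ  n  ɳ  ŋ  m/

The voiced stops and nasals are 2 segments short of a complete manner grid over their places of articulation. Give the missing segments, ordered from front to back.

/d/, /ɲ/

bilabial: oral stop /b/, nasal /m/.
alveolar: oral stop —, nasal /n/.
retroflex: oral stop /ɖ/, nasal /ɳ/.
palatal: oral stop /ɟ/, nasal —.
velar: oral stop /ɡ/, nasal /ŋ/.
Gaps, from front to back: alveolar lacks oral stop (/d/); palatal lacks nasal (/ɲ/).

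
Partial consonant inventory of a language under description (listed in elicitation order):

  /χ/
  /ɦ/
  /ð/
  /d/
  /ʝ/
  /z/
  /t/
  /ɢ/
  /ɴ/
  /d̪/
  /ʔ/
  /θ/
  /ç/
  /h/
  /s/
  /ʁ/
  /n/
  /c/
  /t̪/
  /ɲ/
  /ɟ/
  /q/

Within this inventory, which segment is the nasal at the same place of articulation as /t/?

/n/

/t/ is a voiceless alveolar stop.
The nasal at the same place is an alveolar nasal — in this inventory, /n/.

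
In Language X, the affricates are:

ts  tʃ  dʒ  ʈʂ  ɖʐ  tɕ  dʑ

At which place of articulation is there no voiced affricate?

alveolar

alveolar: voiceless /ts/, voiced —.
postalveolar: voiceless /tʃ/, voiced /dʒ/.
retroflex: voiceless /ʈʂ/, voiced /ɖʐ/.
alveolo-palatal: voiceless /tɕ/, voiced /dʑ/.
Every place of articulation has a voiced member except alveolar, where /dz/ would be expected.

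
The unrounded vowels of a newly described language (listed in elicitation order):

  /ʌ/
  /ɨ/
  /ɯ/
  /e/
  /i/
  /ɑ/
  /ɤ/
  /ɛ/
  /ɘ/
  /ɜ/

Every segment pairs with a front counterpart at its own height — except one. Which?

High: /i/ ~ /ɨ/ ~ /ɯ/
High-mid: /e/ ~ /ɘ/ ~ /ɤ/
Low-mid: /ɛ/ ~ /ɜ/ ~ /ʌ/
Low: only /ɑ/ (back); no front partner.
So /ɑ/ is the unpaired segment.

/ɑ/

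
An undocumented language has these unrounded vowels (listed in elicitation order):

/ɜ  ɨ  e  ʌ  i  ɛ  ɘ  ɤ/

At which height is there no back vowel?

high

height            front     central   back    
high              i         ɨ         —       
high-mid          e         ɘ         ɤ       
low-mid           ɛ         ɜ         ʌ       
Every height has a back member except high, where /ɯ/ would be expected.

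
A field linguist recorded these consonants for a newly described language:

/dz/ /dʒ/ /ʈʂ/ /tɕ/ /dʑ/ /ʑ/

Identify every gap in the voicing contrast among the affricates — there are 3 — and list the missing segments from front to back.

/ts/, /tʃ/, /ɖʐ/

place of articulation  voiceless  voiced  
alveolar          —         dz      
postalveolar      —         dʒ      
retroflex         ʈʂ        —       
alveolo-palatal   tɕ        dʑ      
Gaps, from front to back: alveolar lacks voiceless (/ts/); postalveolar lacks voiceless (/tʃ/); retroflex lacks voiced (/ɖʐ/).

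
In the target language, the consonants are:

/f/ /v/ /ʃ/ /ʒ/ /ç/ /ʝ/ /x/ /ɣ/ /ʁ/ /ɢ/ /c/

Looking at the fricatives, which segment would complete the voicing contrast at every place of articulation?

/χ/

labiodental: voiceless /f/, voiced /v/.
postalveolar: voiceless /ʃ/, voiced /ʒ/.
palatal: voiceless /ç/, voiced /ʝ/.
velar: voiceless /x/, voiced /ɣ/.
uvular: voiceless —, voiced /ʁ/.
The uvular row has no voiceless member, so the gap is the voiceless uvular fricative /χ/.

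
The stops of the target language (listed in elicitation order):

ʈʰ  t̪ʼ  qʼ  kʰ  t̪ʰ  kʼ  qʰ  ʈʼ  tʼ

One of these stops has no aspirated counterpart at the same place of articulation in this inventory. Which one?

Dental: /t̪ʰ/ ~ /t̪ʼ/
Retroflex: /ʈʰ/ ~ /ʈʼ/
Velar: /kʰ/ ~ /kʼ/
Uvular: /qʰ/ ~ /qʼ/
Alveolar: only /tʼ/ (ejective); no aspirated partner.
So /tʼ/ is the unpaired segment.

/tʼ/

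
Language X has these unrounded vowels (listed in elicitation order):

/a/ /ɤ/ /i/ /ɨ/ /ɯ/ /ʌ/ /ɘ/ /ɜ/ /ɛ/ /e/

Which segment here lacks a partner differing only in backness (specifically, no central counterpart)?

/a/

High: /i/ ~ /ɨ/ ~ /ɯ/
High-mid: /e/ ~ /ɘ/ ~ /ɤ/
Low-mid: /ɛ/ ~ /ɜ/ ~ /ʌ/
Low: only /a/ (front); no central partner.
So /a/ is the unpaired segment.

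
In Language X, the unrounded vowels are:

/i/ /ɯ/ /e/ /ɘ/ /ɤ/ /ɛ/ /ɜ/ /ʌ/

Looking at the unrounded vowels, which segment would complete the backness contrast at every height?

/ɨ/

high: front /i/, central —, back /ɯ/.
high-mid: front /e/, central /ɘ/, back /ɤ/.
low-mid: front /ɛ/, central /ɜ/, back /ʌ/.
The high row has no central member, so the gap is the high central unrounded vowel /ɨ/.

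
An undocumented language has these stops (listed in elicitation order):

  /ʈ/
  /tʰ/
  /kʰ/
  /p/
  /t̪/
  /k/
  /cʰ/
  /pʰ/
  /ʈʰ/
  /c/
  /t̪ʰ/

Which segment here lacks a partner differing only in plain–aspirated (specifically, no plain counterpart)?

Bilabial: /p/ ~ /pʰ/
Dental: /t̪/ ~ /t̪ʰ/
Retroflex: /ʈ/ ~ /ʈʰ/
Palatal: /c/ ~ /cʰ/
Velar: /k/ ~ /kʰ/
Alveolar: only /tʰ/ (aspirated); no plain partner.
So /tʰ/ is the unpaired segment.

/tʰ/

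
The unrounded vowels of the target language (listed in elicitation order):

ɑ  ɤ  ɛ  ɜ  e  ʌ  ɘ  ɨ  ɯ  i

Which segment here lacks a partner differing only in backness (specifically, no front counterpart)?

High: /i/ ~ /ɨ/ ~ /ɯ/
High-mid: /e/ ~ /ɘ/ ~ /ɤ/
Low-mid: /ɛ/ ~ /ɜ/ ~ /ʌ/
Low: only /ɑ/ (back); no front partner.
So /ɑ/ is the unpaired segment.

/ɑ/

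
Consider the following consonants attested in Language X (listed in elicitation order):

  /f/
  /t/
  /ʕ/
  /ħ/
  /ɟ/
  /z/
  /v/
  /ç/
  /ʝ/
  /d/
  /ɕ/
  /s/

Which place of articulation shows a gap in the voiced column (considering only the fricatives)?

place of articulation  voiceless  voiced  
labiodental       f         v       
alveolar          s         z       
alveolo-palatal   ɕ         —       
palatal           ç         ʝ       
pharyngeal        ħ         ʕ       
Every place of articulation has a voiced member except alveolo-palatal, where /ʑ/ would be expected.

alveolo-palatal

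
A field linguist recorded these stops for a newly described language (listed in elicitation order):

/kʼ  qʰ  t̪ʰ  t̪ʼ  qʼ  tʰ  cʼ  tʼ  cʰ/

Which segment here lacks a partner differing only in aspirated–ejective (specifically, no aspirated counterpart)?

/kʼ/

Dental: /t̪ʰ/ ~ /t̪ʼ/
Alveolar: /tʰ/ ~ /tʼ/
Palatal: /cʰ/ ~ /cʼ/
Uvular: /qʰ/ ~ /qʼ/
Velar: only /kʼ/ (ejective); no aspirated partner.
So /kʼ/ is the unpaired segment.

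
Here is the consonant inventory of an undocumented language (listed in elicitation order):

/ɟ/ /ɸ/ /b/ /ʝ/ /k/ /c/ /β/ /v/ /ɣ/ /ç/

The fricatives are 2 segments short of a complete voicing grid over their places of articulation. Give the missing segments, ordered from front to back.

/f/, /x/

Voiceless: /ɸ/ (bilabial), /ç/ (palatal).
Voiced: /β/ (bilabial), /v/ (labiodental), /ʝ/ (palatal), /ɣ/ (velar).
Gaps, from front to back: labiodental lacks voiceless (/f/); velar lacks voiceless (/x/).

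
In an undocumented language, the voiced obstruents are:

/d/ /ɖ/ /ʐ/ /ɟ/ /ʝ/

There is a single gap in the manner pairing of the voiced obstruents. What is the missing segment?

/z/

alveolar: stop /d/, fricative —.
retroflex: stop /ɖ/, fricative /ʐ/.
palatal: stop /ɟ/, fricative /ʝ/.
The alveolar row has no fricative member, so the gap is the alveolar fricative /z/.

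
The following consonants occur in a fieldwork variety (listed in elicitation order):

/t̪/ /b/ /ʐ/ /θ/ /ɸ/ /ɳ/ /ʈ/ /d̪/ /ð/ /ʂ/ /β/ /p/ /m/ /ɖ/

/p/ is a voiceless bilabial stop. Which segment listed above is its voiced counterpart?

/b/

The voiced counterpart is a voiced bilabial stop — in this inventory, /b/.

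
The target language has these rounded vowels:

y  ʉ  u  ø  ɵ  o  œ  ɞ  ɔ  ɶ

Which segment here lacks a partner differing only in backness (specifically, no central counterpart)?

High: /y/ ~ /ʉ/ ~ /u/
High-mid: /ø/ ~ /ɵ/ ~ /o/
Low-mid: /œ/ ~ /ɞ/ ~ /ɔ/
Low: only /ɶ/ (front); no central partner.
So /ɶ/ is the unpaired segment.

/ɶ/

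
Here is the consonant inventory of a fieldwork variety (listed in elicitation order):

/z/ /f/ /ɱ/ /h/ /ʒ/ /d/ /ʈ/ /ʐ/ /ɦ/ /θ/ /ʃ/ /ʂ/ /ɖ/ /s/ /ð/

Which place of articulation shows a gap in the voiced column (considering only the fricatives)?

labiodental

Voiceless: /f/ (labiodental), /θ/ (dental), /s/ (alveolar), /ʃ/ (postalveolar), /ʂ/ (retroflex), /h/ (glottal).
Voiced: /ð/ (dental), /z/ (alveolar), /ʒ/ (postalveolar), /ʐ/ (retroflex), /ɦ/ (glottal).
Every place of articulation has a voiced member except labiodental, where /v/ would be expected.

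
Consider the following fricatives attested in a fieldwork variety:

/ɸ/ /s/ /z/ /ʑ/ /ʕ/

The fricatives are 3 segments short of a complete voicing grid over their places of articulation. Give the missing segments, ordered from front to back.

/β/, /ɕ/, /ħ/

place of articulation  voiceless  voiced  
bilabial          ɸ         —       
alveolar          s         z       
alveolo-palatal   —         ʑ       
pharyngeal        —         ʕ       
Gaps, from front to back: bilabial lacks voiced (/β/); alveolo-palatal lacks voiceless (/ɕ/); pharyngeal lacks voiceless (/ħ/).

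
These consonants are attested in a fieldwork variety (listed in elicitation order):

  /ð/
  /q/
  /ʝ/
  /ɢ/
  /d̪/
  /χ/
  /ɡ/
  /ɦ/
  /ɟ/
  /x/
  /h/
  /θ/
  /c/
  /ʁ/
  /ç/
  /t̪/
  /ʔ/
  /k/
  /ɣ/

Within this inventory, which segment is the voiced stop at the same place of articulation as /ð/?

/d̪/

/ð/ is a voiced dental fricative.
The voiced stop at the same place is a voiced dental stop — in this inventory, /d̪/.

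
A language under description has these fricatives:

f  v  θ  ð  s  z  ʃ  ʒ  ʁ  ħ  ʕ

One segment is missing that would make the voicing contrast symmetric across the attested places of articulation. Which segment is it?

labiodental: voiceless /f/, voiced /v/.
dental: voiceless /θ/, voiced /ð/.
alveolar: voiceless /s/, voiced /z/.
postalveolar: voiceless /ʃ/, voiced /ʒ/.
uvular: voiceless —, voiced /ʁ/.
pharyngeal: voiceless /ħ/, voiced /ʕ/.
The uvular row has no voiceless member, so the gap is the voiceless uvular fricative /χ/.

/χ/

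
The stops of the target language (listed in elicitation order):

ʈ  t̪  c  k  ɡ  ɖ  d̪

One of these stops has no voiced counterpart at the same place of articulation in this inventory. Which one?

/c/

Dental: /t̪/ ~ /d̪/
Retroflex: /ʈ/ ~ /ɖ/
Velar: /k/ ~ /ɡ/
Palatal: only /c/ (voiceless); no voiced partner.
So /c/ is the unpaired segment.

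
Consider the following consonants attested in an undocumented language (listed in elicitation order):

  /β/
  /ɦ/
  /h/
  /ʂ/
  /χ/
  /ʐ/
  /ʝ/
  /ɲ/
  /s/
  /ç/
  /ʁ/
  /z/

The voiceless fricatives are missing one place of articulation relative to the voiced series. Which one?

bilabial

Voiceless: /s/ (alveolar), /ʂ/ (retroflex), /ç/ (palatal), /χ/ (uvular), /h/ (glottal).
Voiced: /β/ (bilabial), /z/ (alveolar), /ʐ/ (retroflex), /ʝ/ (palatal), /ʁ/ (uvular), /ɦ/ (glottal).
Every place of articulation has a voiceless member except bilabial, where /ɸ/ would be expected.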